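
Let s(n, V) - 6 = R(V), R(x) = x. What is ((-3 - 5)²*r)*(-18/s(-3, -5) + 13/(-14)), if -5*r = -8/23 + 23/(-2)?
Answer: -462160/161 ≈ -2870.6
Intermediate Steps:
s(n, V) = 6 + V
r = 109/46 (r = -(-8/23 + 23/(-2))/5 = -(-8*1/23 + 23*(-½))/5 = -(-8/23 - 23/2)/5 = -⅕*(-545/46) = 109/46 ≈ 2.3696)
((-3 - 5)²*r)*(-18/s(-3, -5) + 13/(-14)) = ((-3 - 5)²*(109/46))*(-18/(6 - 5) + 13/(-14)) = ((-8)²*(109/46))*(-18/1 + 13*(-1/14)) = (64*(109/46))*(-18*1 - 13/14) = 3488*(-18 - 13/14)/23 = (3488/23)*(-265/14) = -462160/161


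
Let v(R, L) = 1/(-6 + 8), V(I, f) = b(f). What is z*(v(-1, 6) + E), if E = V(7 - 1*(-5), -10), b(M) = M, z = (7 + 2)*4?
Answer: -342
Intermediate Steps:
z = 36 (z = 9*4 = 36)
V(I, f) = f
v(R, L) = ½ (v(R, L) = 1/2 = ½)
E = -10
z*(v(-1, 6) + E) = 36*(½ - 10) = 36*(-19/2) = -342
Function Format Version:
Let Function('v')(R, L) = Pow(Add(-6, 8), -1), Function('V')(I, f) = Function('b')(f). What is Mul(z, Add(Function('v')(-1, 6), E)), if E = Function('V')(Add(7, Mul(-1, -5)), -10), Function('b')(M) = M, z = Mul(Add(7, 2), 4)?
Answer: -342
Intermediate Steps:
z = 36 (z = Mul(9, 4) = 36)
Function('V')(I, f) = f
Function('v')(R, L) = Rational(1, 2) (Function('v')(R, L) = Pow(2, -1) = Rational(1, 2))
E = -10
Mul(z, Add(Function('v')(-1, 6), E)) = Mul(36, Add(Rational(1, 2), -10)) = Mul(36, Rational(-19, 2)) = -342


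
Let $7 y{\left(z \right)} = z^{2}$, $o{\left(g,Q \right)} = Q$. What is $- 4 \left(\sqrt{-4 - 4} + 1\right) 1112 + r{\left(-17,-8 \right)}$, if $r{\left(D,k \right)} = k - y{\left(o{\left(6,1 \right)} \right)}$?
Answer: $- \frac{31193}{7} - 8896 i \sqrt{2} \approx -4456.1 - 12581.0 i$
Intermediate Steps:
$y{\left(z \right)} = \frac{z^{2}}{7}$
$r{\left(D,k \right)} = - \frac{1}{7} + k$ ($r{\left(D,k \right)} = k - \frac{1^{2}}{7} = k - \frac{1}{7} \cdot 1 = k - \frac{1}{7} = - \frac{1}{7} + k$)
$- 4 \left(\sqrt{-4 - 4} + 1\right) 1112 + r{\left(-17,-8 \right)} = - 4 \left(\sqrt{-4 - 4} + 1\right) 1112 - \frac{57}{7} = - 4 \left(\sqrt{-8} + 1\right) 1112 - \frac{57}{7} = - 4 \left(2 i \sqrt{2} + 1\right) 1112 - \frac{57}{7} = - 4 \left(1 + 2 i \sqrt{2}\right) 1112 - \frac{57}{7} = \left(-4 - 8 i \sqrt{2}\right) 1112 - \frac{57}{7} = \left(-4448 - 8896 i \sqrt{2}\right) - \frac{57}{7} = - \frac{31193}{7} - 8896 i \sqrt{2}$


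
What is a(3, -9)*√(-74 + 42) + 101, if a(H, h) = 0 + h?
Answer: 101 - 36*I*√2 ≈ 101.0 - 50.912*I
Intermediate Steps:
a(H, h) = h
a(3, -9)*√(-74 + 42) + 101 = -9*√(-74 + 42) + 101 = -36*I*√2 + 101 = 101 - 36*I*√2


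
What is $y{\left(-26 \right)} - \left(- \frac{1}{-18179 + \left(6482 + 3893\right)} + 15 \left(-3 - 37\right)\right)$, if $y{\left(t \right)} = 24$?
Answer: $\frac{4869695}{7804} \approx 624.0$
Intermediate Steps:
$y{\left(-26 \right)} - \left(- \frac{1}{-18179 + \left(6482 + 3893\right)} + 15 \left(-3 - 37\right)\right) = 24 - \left(- \frac{1}{-18179 + \left(6482 + 3893\right)} + 15 \left(-3 - 37\right)\right) = 24 + \left(\frac{1}{-18179 + 10375} - 15 \left(-40\right)\right) = 24 + \left(\frac{1}{-7804} - -600\right) = 24 + \left(- \frac{1}{7804} + 600\right) = 24 + \frac{4682399}{7804} = \frac{4869695}{7804}$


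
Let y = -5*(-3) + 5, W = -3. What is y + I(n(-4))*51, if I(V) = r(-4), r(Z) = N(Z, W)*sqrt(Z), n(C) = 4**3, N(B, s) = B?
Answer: 20 - 408*I ≈ 20.0 - 408.0*I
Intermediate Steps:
n(C) = 64
y = 20 (y = 15 + 5 = 20)
r(Z) = Z**(3/2) (r(Z) = Z*sqrt(Z) = Z**(3/2))
I(V) = -8*I (I(V) = (-4)**(3/2) = -8*I)
y + I(n(-4))*51 = 20 - 8*I*51 = 20 - 408*I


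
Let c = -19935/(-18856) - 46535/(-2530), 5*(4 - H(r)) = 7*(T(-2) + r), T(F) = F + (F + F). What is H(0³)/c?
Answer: 295775216/463949755 ≈ 0.63752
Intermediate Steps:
T(F) = 3*F (T(F) = F + 2*F = 3*F)
H(r) = 62/5 - 7*r/5 (H(r) = 4 - 7*(3*(-2) + r)/5 = 4 - 7*(-6 + r)/5 = 4 - (-42 + 7*r)/5 = 4 + (42/5 - 7*r/5) = 62/5 - 7*r/5)
c = 92789951/4770568 (c = -19935*(-1/18856) - 46535*(-1/2530) = 19935/18856 + 9307/506 = 92789951/4770568 ≈ 19.451)
H(0³)/c = (62/5 - 7/5*0³)/(92789951/4770568) = (62/5 - 7/5*0)*(4770568/92789951) = (62/5 + 0)*(4770568/92789951) = (62/5)*(4770568/92789951) = 295775216/463949755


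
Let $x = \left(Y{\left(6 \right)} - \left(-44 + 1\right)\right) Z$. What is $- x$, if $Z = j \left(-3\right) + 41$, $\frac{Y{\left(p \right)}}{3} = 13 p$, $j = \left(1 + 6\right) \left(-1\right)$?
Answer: $-17174$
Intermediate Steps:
$j = -7$ ($j = 7 \left(-1\right) = -7$)
$Y{\left(p \right)} = 39 p$ ($Y{\left(p \right)} = 3 \cdot 13 p = 39 p$)
$Z = 62$ ($Z = \left(-7\right) \left(-3\right) + 41 = 21 + 41 = 62$)
$x = 17174$ ($x = \left(39 \cdot 6 - \left(-44 + 1\right)\right) 62 = \left(234 - -43\right) 62 = \left(234 + 43\right) 62 = 277 \cdot 62 = 17174$)
$- x = \left(-1\right) 17174 = -17174$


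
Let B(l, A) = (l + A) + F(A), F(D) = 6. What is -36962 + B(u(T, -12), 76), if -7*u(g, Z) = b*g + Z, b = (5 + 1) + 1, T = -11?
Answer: -258071/7 ≈ -36867.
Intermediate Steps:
b = 7 (b = 6 + 1 = 7)
u(g, Z) = -g - Z/7 (u(g, Z) = -(7*g + Z)/7 = -(Z + 7*g)/7 = -g - Z/7)
B(l, A) = 6 + A + l (B(l, A) = (l + A) + 6 = (A + l) + 6 = 6 + A + l)
-36962 + B(u(T, -12), 76) = -36962 + (6 + 76 + (-1*(-11) - ⅐*(-12))) = -36962 + (6 + 76 + (11 + 12/7)) = -36962 + (6 + 76 + 89/7) = -36962 + 663/7 = -258071/7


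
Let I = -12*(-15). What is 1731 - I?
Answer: 1551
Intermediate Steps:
I = 180
1731 - I = 1731 - 1*180 = 1731 - 180 = 1551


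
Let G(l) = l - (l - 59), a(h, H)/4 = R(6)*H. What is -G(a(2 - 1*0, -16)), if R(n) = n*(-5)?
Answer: -59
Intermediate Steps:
R(n) = -5*n
a(h, H) = -120*H (a(h, H) = 4*((-5*6)*H) = 4*(-30*H) = -120*H)
G(l) = 59 (G(l) = l - (-59 + l) = l + (59 - l) = 59)
-G(a(2 - 1*0, -16)) = -1*59 = -59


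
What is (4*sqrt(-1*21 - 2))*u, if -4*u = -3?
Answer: 3*I*sqrt(23) ≈ 14.387*I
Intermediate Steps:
u = 3/4 (u = -1/4*(-3) = 3/4 ≈ 0.75000)
(4*sqrt(-1*21 - 2))*u = (4*sqrt(-1*21 - 2))*(3/4) = (4*sqrt(-21 - 2))*(3/4) = (4*sqrt(-23))*(3/4) = (4*(I*sqrt(23)))*(3/4) = (4*I*sqrt(23))*(3/4) = 3*I*sqrt(23)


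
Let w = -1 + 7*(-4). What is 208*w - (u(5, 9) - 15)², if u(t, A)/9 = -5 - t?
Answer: -17057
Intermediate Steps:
w = -29 (w = -1 - 28 = -29)
u(t, A) = -45 - 9*t (u(t, A) = 9*(-5 - t) = -45 - 9*t)
208*w - (u(5, 9) - 15)² = 208*(-29) - ((-45 - 9*5) - 15)² = -6032 - ((-45 - 45) - 15)² = -6032 - (-90 - 15)² = -6032 - 1*(-105)² = -6032 - 1*11025 = -6032 - 11025 = -17057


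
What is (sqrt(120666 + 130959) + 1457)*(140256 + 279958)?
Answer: 612251798 + 2101070*sqrt(10065) ≈ 8.2304e+8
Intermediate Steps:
(sqrt(120666 + 130959) + 1457)*(140256 + 279958) = (sqrt(251625) + 1457)*420214 = (5*sqrt(10065) + 1457)*420214 = (1457 + 5*sqrt(10065))*420214 = 612251798 + 2101070*sqrt(10065)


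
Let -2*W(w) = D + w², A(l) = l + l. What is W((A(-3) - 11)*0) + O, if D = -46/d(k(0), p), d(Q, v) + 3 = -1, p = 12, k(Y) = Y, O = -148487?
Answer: -593971/4 ≈ -1.4849e+5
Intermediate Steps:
A(l) = 2*l
d(Q, v) = -4 (d(Q, v) = -3 - 1 = -4)
D = 23/2 (D = -46/(-4) = -46*(-¼) = 23/2 ≈ 11.500)
W(w) = -23/4 - w²/2 (W(w) = -(23/2 + w²)/2 = -23/4 - w²/2)
W((A(-3) - 11)*0) + O = (-23/4 - ((2*(-3) - 11)*0)²/2) - 148487 = (-23/4 - ((-6 - 11)*0)²/2) - 148487 = (-23/4 - (-17*0)²/2) - 148487 = (-23/4 - ½*0²) - 148487 = (-23/4 - ½*0) - 148487 = (-23/4 + 0) - 148487 = -23/4 - 148487 = -593971/4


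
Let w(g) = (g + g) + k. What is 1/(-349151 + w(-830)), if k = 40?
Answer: -1/350771 ≈ -2.8509e-6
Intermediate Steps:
w(g) = 40 + 2*g (w(g) = (g + g) + 40 = 2*g + 40 = 40 + 2*g)
1/(-349151 + w(-830)) = 1/(-349151 + (40 + 2*(-830))) = 1/(-349151 + (40 - 1660)) = 1/(-349151 - 1620) = 1/(-350771) = -1/350771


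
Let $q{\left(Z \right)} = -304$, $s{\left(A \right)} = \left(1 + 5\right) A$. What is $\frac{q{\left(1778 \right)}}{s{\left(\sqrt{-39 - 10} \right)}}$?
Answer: $\frac{152 i}{21} \approx 7.2381 i$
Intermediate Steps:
$s{\left(A \right)} = 6 A$
$\frac{q{\left(1778 \right)}}{s{\left(\sqrt{-39 - 10} \right)}} = - \frac{304}{6 \sqrt{-39 - 10}} = - \frac{304}{6 \sqrt{-49}} = - \frac{304}{6 \cdot 7 i} = - \frac{304}{42 i} = - 304 \left(- \frac{i}{42}\right) = \frac{152 i}{21}$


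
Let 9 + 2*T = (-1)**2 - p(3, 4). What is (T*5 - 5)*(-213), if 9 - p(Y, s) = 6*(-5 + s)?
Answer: 26625/2 ≈ 13313.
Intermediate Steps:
p(Y, s) = 39 - 6*s (p(Y, s) = 9 - 6*(-5 + s) = 9 - (-30 + 6*s) = 9 + (30 - 6*s) = 39 - 6*s)
T = -23/2 (T = -9/2 + ((-1)**2 - (39 - 6*4))/2 = -9/2 + (1 - (39 - 24))/2 = -9/2 + (1 - 1*15)/2 = -9/2 + (1 - 15)/2 = -9/2 + (1/2)*(-14) = -9/2 - 7 = -23/2 ≈ -11.500)
(T*5 - 5)*(-213) = (-23/2*5 - 5)*(-213) = (-115/2 - 5)*(-213) = -125/2*(-213) = 26625/2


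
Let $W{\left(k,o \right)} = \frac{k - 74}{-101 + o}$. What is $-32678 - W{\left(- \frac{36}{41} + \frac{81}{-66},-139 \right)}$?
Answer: $- \frac{7074202087}{216480} \approx -32678.0$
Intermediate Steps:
$W{\left(k,o \right)} = \frac{-74 + k}{-101 + o}$
$-32678 - W{\left(- \frac{36}{41} + \frac{81}{-66},-139 \right)} = -32678 - \frac{-74 + \left(- \frac{36}{41} + \frac{81}{-66}\right)}{-101 - 139} = -32678 - \frac{-74 + \left(\left(-36\right) \frac{1}{41} + 81 \left(- \frac{1}{66}\right)\right)}{-240} = -32678 - - \frac{-74 - \frac{1899}{902}}{240} = -32678 - \left(- \frac{1}{240}\right) \left(- \frac{68647}{902}\right) = -32678 - \frac{68647}{216480} = - \frac{7074202087}{216480}$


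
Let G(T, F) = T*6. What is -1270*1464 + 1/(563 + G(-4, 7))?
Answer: -1002151919/539 ≈ -1.8593e+6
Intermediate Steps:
G(T, F) = 6*T
-1270*1464 + 1/(563 + G(-4, 7)) = -1270*1464 + 1/(563 + 6*(-4)) = -1859280 + 1/(563 - 24) = -1859280 + 1/539 = -1002151919/539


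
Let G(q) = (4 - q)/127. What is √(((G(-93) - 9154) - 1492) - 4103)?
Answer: 3*I*√26430478/127 ≈ 121.44*I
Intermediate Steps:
G(q) = 4/127 - q/127 (G(q) = (4 - q)*(1/127) = 4/127 - q/127)
√(((G(-93) - 9154) - 1492) - 4103) = √((((4/127 - 1/127*(-93)) - 9154) - 1492) - 4103) = √((((4/127 + 93/127) - 9154) - 1492) - 4103) = √(((97/127 - 9154) - 1492) - 4103) = √((-1162461/127 - 1492) - 4103) = √(-1351945/127 - 4103) = √(-1873026/127) = 3*I*√26430478/127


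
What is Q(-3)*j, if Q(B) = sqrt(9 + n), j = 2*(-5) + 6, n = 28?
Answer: -4*sqrt(37) ≈ -24.331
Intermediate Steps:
j = -4 (j = -10 + 6 = -4)
Q(B) = sqrt(37) (Q(B) = sqrt(9 + 28) = sqrt(37))
Q(-3)*j = sqrt(37)*(-4) = -4*sqrt(37)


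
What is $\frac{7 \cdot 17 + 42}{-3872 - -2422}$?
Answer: $- \frac{161}{1450} \approx -0.11103$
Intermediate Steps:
$\frac{7 \cdot 17 + 42}{-3872 - -2422} = \frac{119 + 42}{-3872 + 2422} = \frac{161}{-1450} = 161 \left(- \frac{1}{1450}\right) = - \frac{161}{1450}$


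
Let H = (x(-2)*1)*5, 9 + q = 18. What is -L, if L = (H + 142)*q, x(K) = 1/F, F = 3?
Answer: -1293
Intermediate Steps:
q = 9 (q = -9 + 18 = 9)
x(K) = ⅓ (x(K) = 1/3 = ⅓)
H = 5/3 (H = ((⅓)*1)*5 = (⅓)*5 = 5/3 ≈ 1.6667)
L = 1293 (L = (5/3 + 142)*9 = (431/3)*9 = 1293)
-L = -1*1293 = -1293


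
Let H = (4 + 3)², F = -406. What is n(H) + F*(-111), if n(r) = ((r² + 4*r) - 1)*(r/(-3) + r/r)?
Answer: 15782/3 ≈ 5260.7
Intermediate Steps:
H = 49 (H = 7² = 49)
n(r) = (1 - r/3)*(-1 + r² + 4*r) (n(r) = (-1 + r² + 4*r)*(r*(-⅓) + 1) = (-1 + r² + 4*r)*(-r/3 + 1) = (-1 + r² + 4*r)*(1 - r/3) = (1 - r/3)*(-1 + r² + 4*r))
n(H) + F*(-111) = (-1 - ⅓*49² - ⅓*49³ + (13/3)*49) - 406*(-111) = (-1 - ⅓*2401 - ⅓*117649 + 637/3) + 45066 = (-1 - 2401/3 - 117649/3 + 637/3) + 45066 = -119416/3 + 45066 = 15782/3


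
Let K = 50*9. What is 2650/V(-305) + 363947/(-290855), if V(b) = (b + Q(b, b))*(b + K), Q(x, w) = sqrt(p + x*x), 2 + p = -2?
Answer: -23529464301/16869590 - 265*sqrt(93021)/58 ≈ -2788.3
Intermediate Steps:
p = -4 (p = -2 - 2 = -4)
Q(x, w) = sqrt(-4 + x**2) (Q(x, w) = sqrt(-4 + x*x) = sqrt(-4 + x**2))
K = 450
V(b) = (450 + b)*(b + sqrt(-4 + b**2)) (V(b) = (b + sqrt(-4 + b**2))*(b + 450) = (b + sqrt(-4 + b**2))*(450 + b) = (450 + b)*(b + sqrt(-4 + b**2)))
2650/V(-305) + 363947/(-290855) = 2650/((-305)**2 + 450*(-305) + 450*sqrt(-4 + (-305)**2) - 305*sqrt(-4 + (-305)**2)) + 363947/(-290855) = 2650/(93025 - 137250 + 450*sqrt(-4 + 93025) - 305*sqrt(-4 + 93025)) + 363947*(-1/290855) = 2650/(93025 - 137250 + 450*sqrt(93021) - 305*sqrt(93021)) - 363947/290855 = 2650/(-44225 + 145*sqrt(93021)) - 363947/290855 = -363947/290855 + 2650/(-44225 + 145*sqrt(93021))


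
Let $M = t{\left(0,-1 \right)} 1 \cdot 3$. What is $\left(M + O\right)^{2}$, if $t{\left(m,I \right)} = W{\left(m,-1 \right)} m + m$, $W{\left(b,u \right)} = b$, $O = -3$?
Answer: $9$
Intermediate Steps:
$t{\left(m,I \right)} = m + m^{2}$ ($t{\left(m,I \right)} = m m + m = m^{2} + m = m + m^{2}$)
$M = 0$ ($M = 0 \left(1 + 0\right) 1 \cdot 3 = 0 \cdot 1 \cdot 1 \cdot 3 = 0 \cdot 1 \cdot 3 = 0 \cdot 3 = 0$)
$\left(M + O\right)^{2} = \left(0 - 3\right)^{2} = \left(-3\right)^{2} = 9$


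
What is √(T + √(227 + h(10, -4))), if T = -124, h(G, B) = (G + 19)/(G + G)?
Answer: √(-12400 + 10*√22845)/10 ≈ 10.435*I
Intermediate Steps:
h(G, B) = (19 + G)/(2*G) (h(G, B) = (19 + G)/((2*G)) = (19 + G)*(1/(2*G)) = (19 + G)/(2*G))
√(T + √(227 + h(10, -4))) = √(-124 + √(227 + (½)*(19 + 10)/10)) = √(-124 + √(227 + (½)*(⅒)*29)) = √(-124 + √(227 + 29/20)) = √(-124 + √(4569/20)) = √(-124 + √22845/10)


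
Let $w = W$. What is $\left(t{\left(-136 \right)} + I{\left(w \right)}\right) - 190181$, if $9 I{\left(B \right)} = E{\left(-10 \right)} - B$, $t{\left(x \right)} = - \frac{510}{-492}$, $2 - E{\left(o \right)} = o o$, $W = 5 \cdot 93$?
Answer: $- \frac{140398979}{738} \approx -1.9024 \cdot 10^{5}$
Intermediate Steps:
$W = 465$
$E{\left(o \right)} = 2 - o^{2}$ ($E{\left(o \right)} = 2 - o o = 2 - o^{2}$)
$t{\left(x \right)} = \frac{85}{82}$ ($t{\left(x \right)} = \left(-510\right) \left(- \frac{1}{492}\right) = \frac{85}{82}$)
$w = 465$
$I{\left(B \right)} = - \frac{98}{9} - \frac{B}{9}$ ($I{\left(B \right)} = \frac{\left(2 - \left(-10\right)^{2}\right) - B}{9} = \frac{\left(2 - 100\right) - B}{9} = \frac{-98 - B}{9} = - \frac{98}{9} - \frac{B}{9}$)
$\left(t{\left(-136 \right)} + I{\left(w \right)}\right) - 190181 = \left(\frac{85}{82} - \frac{563}{9}\right) - 190181 = - \frac{45401}{738} - 190181 = - \frac{140398979}{738}$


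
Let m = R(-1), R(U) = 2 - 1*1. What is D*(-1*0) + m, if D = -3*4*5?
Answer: 1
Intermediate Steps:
R(U) = 1 (R(U) = 2 - 1 = 1)
D = -60 (D = -12*5 = -60)
m = 1
D*(-1*0) + m = -(-60)*0 + 1 = -60*0 + 1 = 0 + 1 = 1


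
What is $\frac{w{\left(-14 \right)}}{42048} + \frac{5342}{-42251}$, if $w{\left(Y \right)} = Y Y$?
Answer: $- \frac{54084805}{444142512} \approx -0.12177$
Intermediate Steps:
$w{\left(Y \right)} = Y^{2}$
$\frac{w{\left(-14 \right)}}{42048} + \frac{5342}{-42251} = \frac{\left(-14\right)^{2}}{42048} + \frac{5342}{-42251} = 196 \cdot \frac{1}{42048} + 5342 \left(- \frac{1}{42251}\right) = \frac{49}{10512} - \frac{5342}{42251} = - \frac{54084805}{444142512}$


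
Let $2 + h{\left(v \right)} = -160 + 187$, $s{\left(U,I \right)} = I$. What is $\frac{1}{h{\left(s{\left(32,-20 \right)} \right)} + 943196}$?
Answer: $\frac{1}{943221} \approx 1.0602 \cdot 10^{-6}$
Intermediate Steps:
$h{\left(v \right)} = 25$ ($h{\left(v \right)} = -2 + \left(-160 + 187\right) = -2 + 27 = 25$)
$\frac{1}{h{\left(s{\left(32,-20 \right)} \right)} + 943196} = \frac{1}{25 + 943196} = \frac{1}{943221}$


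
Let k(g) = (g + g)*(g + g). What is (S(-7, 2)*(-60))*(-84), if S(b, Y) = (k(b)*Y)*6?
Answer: 11854080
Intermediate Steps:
k(g) = 4*g**2 (k(g) = (2*g)*(2*g) = 4*g**2)
S(b, Y) = 24*Y*b**2 (S(b, Y) = ((4*b**2)*Y)*6 = (4*Y*b**2)*6 = 24*Y*b**2)
(S(-7, 2)*(-60))*(-84) = ((24*2*(-7)**2)*(-60))*(-84) = ((24*2*49)*(-60))*(-84) = (2352*(-60))*(-84) = -141120*(-84) = 11854080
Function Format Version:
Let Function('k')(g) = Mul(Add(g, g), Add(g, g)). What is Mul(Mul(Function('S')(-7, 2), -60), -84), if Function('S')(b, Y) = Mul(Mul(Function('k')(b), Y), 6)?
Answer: 11854080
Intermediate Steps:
Function('k')(g) = Mul(4, Pow(g, 2)) (Function('k')(g) = Mul(Mul(2, g), Mul(2, g)) = Mul(4, Pow(g, 2)))
Function('S')(b, Y) = Mul(24, Y, Pow(b, 2)) (Function('S')(b, Y) = Mul(Mul(Mul(4, Pow(b, 2)), Y), 6) = Mul(Mul(4, Y, Pow(b, 2)), 6) = Mul(24, Y, Pow(b, 2)))
Mul(Mul(Function('S')(-7, 2), -60), -84) = Mul(Mul(Mul(24, 2, Pow(-7, 2)), -60), -84) = Mul(Mul(Mul(24, 2, 49), -60), -84) = Mul(Mul(2352, -60), -84) = Mul(-141120, -84) = 11854080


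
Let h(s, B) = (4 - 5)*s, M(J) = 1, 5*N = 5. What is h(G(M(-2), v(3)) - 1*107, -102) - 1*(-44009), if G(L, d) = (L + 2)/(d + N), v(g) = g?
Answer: 176461/4 ≈ 44115.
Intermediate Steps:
N = 1 (N = (⅕)*5 = 1)
G(L, d) = (2 + L)/(1 + d) (G(L, d) = (L + 2)/(d + 1) = (2 + L)/(1 + d))
h(s, B) = -s
h(G(M(-2), v(3)) - 1*107, -102) - 1*(-44009) = -((2 + 1)/(1 + 3) - 1*107) - 1*(-44009) = -(3/4 - 107) + 44009 = -((¼)*3 - 107) + 44009 = -(¾ - 107) + 44009 = -1*(-425/4) + 44009 = 425/4 + 44009 = 176461/4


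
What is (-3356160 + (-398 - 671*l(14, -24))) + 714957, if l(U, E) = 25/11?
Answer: -2643126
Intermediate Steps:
l(U, E) = 25/11 (l(U, E) = 25*(1/11) = 25/11)
(-3356160 + (-398 - 671*l(14, -24))) + 714957 = (-3356160 + (-398 - 671*25/11)) + 714957 = (-3356160 + (-398 - 1525)) + 714957 = (-3356160 - 1923) + 714957 = -3358083 + 714957 = -2643126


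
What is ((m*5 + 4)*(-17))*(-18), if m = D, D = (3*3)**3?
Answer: 1116594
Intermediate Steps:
D = 729 (D = 9**3 = 729)
m = 729
((m*5 + 4)*(-17))*(-18) = ((729*5 + 4)*(-17))*(-18) = ((3645 + 4)*(-17))*(-18) = (3649*(-17))*(-18) = -62033*(-18) = 1116594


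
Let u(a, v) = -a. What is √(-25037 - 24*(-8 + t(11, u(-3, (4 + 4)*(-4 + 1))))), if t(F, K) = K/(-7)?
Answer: I*√1216901/7 ≈ 157.59*I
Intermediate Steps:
t(F, K) = -K/7 (t(F, K) = K*(-⅐) = -K/7)
√(-25037 - 24*(-8 + t(11, u(-3, (4 + 4)*(-4 + 1))))) = √(-25037 - 24*(-8 - (-1)*(-3)/7)) = √(-25037 - 24*(-8 - ⅐*3)) = √(-25037 - 24*(-8 - 3/7)) = √(-25037 - 24*(-59/7)) = √(-25037 + 1416/7) = √(-173843/7) = I*√1216901/7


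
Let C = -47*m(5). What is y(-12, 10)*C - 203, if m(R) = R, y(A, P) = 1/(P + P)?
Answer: -859/4 ≈ -214.75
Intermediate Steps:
y(A, P) = 1/(2*P)
C = -235 (C = -47*5 = -235)
y(-12, 10)*C - 203 = ((1/2)/10)*(-235) - 203 = ((1/2)*(1/10))*(-235) - 203 = (1/20)*(-235) - 203 = -47/4 - 203 = -859/4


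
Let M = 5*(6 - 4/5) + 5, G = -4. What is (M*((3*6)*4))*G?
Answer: -8928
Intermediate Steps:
M = 31 (M = 5*(6 - 4*⅕) + 5 = 5*(6 - ⅘) + 5 = 5*(26/5) + 5 = 26 + 5 = 31)
(M*((3*6)*4))*G = (31*((3*6)*4))*(-4) = (31*(18*4))*(-4) = (31*72)*(-4) = 2232*(-4) = -8928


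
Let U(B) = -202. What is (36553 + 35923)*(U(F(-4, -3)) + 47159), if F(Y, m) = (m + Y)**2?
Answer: 3403255532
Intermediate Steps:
F(Y, m) = (Y + m)**2
(36553 + 35923)*(U(F(-4, -3)) + 47159) = (36553 + 35923)*(-202 + 47159) = 72476*46957 = 3403255532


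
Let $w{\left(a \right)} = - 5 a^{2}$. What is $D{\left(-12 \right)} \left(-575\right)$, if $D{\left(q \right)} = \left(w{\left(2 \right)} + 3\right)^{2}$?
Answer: $-166175$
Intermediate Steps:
$D{\left(q \right)} = 289$ ($D{\left(q \right)} = \left(- 5 \cdot 2^{2} + 3\right)^{2} = \left(\left(-5\right) 4 + 3\right)^{2} = \left(-20 + 3\right)^{2} = \left(-17\right)^{2} = 289$)
$D{\left(-12 \right)} \left(-575\right) = 289 \left(-575\right) = -166175$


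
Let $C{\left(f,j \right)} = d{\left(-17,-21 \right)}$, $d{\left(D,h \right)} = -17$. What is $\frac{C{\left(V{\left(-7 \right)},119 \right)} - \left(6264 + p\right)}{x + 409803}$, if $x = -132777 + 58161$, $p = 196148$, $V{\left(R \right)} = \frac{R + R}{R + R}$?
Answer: $- \frac{202429}{335187} \approx -0.60393$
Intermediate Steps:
$V{\left(R \right)} = 1$ ($V{\left(R \right)} = \frac{2 R}{2 R} = 2 R \frac{1}{2 R} = 1$)
$C{\left(f,j \right)} = -17$
$x = -74616$
$\frac{C{\left(V{\left(-7 \right)},119 \right)} - \left(6264 + p\right)}{x + 409803} = \frac{-17 - 202412}{-74616 + 409803} = \frac{-17 - 202412}{335187} = \left(-17 - 202412\right) \frac{1}{335187} = \left(-202429\right) \frac{1}{335187} = - \frac{202429}{335187}$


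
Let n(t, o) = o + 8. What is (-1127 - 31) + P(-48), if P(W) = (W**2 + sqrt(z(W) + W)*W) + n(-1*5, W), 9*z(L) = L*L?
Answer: 1106 - 192*sqrt(13) ≈ 413.73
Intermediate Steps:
z(L) = L**2/9 (z(L) = (L*L)/9 = L**2/9)
n(t, o) = 8 + o
P(W) = 8 + W + W**2 + W*sqrt(W + W**2/9) (P(W) = (W**2 + sqrt(W**2/9 + W)*W) + (8 + W) = (W**2 + sqrt(W + W**2/9)*W) + (8 + W) = (W**2 + W*sqrt(W + W**2/9)) + (8 + W) = 8 + W + W**2 + W*sqrt(W + W**2/9))
(-1127 - 31) + P(-48) = (-1127 - 31) + (8 - 48 + (-48)**2 + (1/3)*(-48)*sqrt(-48*(9 - 48))) = -1158 + (8 - 48 + 2304 + (1/3)*(-48)*sqrt(-48*(-39))) = -1158 + (8 - 48 + 2304 + (1/3)*(-48)*sqrt(1872)) = -1158 + (8 - 48 + 2304 + (1/3)*(-48)*(12*sqrt(13))) = -1158 + (8 - 48 + 2304 - 192*sqrt(13)) = -1158 + (2264 - 192*sqrt(13)) = 1106 - 192*sqrt(13)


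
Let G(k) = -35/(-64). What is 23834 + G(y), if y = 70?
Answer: 1525411/64 ≈ 23835.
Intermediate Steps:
G(k) = 35/64 (G(k) = -35*(-1/64) = 35/64)
23834 + G(y) = 23834 + 35/64 = 1525411/64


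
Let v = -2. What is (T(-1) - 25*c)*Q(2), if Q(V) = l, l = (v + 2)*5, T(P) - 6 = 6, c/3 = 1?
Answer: 0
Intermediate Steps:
c = 3 (c = 3*1 = 3)
T(P) = 12 (T(P) = 6 + 6 = 12)
l = 0 (l = (-2 + 2)*5 = 0*5 = 0)
Q(V) = 0
(T(-1) - 25*c)*Q(2) = (12 - 25*3)*0 = (12 - 75)*0 = -63*0 = 0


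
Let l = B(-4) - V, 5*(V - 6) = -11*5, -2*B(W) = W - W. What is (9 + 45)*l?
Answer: 270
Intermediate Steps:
B(W) = 0 (B(W) = -(W - W)/2 = -1/2*0 = 0)
V = -5 (V = 6 + (-11*5)/5 = 6 + (1/5)*(-55) = 6 - 11 = -5)
l = 5 (l = 0 - 1*(-5) = 0 + 5 = 5)
(9 + 45)*l = (9 + 45)*5 = 54*5 = 270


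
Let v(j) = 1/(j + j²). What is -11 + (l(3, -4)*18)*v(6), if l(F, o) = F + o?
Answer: -80/7 ≈ -11.429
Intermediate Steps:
-11 + (l(3, -4)*18)*v(6) = -11 + ((3 - 4)*18)*(1/(6*(1 + 6))) = -11 + (-1*18)*((⅙)/7) = -11 - 3/7 = -80/7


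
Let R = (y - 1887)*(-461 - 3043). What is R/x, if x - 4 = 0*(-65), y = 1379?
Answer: 445008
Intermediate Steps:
R = 1780032 (R = (1379 - 1887)*(-461 - 3043) = -508*(-3504) = 1780032)
x = 4 (x = 4 + 0*(-65) = 4 + 0 = 4)
R/x = 1780032/4 = 1780032*(1/4) = 445008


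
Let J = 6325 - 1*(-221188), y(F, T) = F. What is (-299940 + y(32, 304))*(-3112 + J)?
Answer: -67299655108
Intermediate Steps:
J = 227513 (J = 6325 + 221188 = 227513)
(-299940 + y(32, 304))*(-3112 + J) = (-299940 + 32)*(-3112 + 227513) = -299908*224401 = -67299655108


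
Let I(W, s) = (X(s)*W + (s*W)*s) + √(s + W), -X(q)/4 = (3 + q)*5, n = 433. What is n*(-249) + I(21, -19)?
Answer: -93516 + √2 ≈ -93515.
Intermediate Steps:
X(q) = -60 - 20*q (X(q) = -4*(3 + q)*5 = -4*(15 + 5*q) = -60 - 20*q)
I(W, s) = √(W + s) + W*s² + W*(-60 - 20*s) (I(W, s) = ((-60 - 20*s)*W + (s*W)*s) + √(s + W) = (W*(-60 - 20*s) + (W*s)*s) + √(W + s) = (W*(-60 - 20*s) + W*s²) + √(W + s) = (W*s² + W*(-60 - 20*s)) + √(W + s) = √(W + s) + W*s² + W*(-60 - 20*s))
n*(-249) + I(21, -19) = 433*(-249) + (√(21 - 19) + 21*(-19)² - 20*21*(3 - 19)) = -107817 + (√2 + 21*361 - 20*21*(-16)) = -107817 + (√2 + 7581 + 6720) = -107817 + (14301 + √2) = -93516 + √2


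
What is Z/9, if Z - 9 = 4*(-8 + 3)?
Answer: -11/9 ≈ -1.2222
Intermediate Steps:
Z = -11 (Z = 9 + 4*(-8 + 3) = 9 + 4*(-5) = 9 - 20 = -11)
Z/9 = -11/9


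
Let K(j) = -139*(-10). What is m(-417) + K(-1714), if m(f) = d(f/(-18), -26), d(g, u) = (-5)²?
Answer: 1415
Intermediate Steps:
K(j) = 1390
d(g, u) = 25
m(f) = 25
m(-417) + K(-1714) = 25 + 1390 = 1415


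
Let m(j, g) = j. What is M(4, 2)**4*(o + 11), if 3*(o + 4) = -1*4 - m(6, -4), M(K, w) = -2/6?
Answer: 11/243 ≈ 0.045267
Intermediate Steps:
M(K, w) = -1/3 (M(K, w) = -2*1/6 = -1/3)
o = -22/3 (o = -4 + (-1*4 - 1*6)/3 = -4 + (-4 - 6)/3 = -4 + (1/3)*(-10) = -4 - 10/3 = -22/3 ≈ -7.3333)
M(4, 2)**4*(o + 11) = (-1/3)**4*(-22/3 + 11) = (1/81)*(11/3) = 11/243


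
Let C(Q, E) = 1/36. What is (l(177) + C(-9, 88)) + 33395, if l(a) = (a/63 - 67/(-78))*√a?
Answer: 1202221/36 + 2003*√177/546 ≈ 33444.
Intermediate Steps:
l(a) = √a*(67/78 + a/63) (l(a) = (a*(1/63) - 67*(-1/78))*√a = (a/63 + 67/78)*√a = (67/78 + a/63)*√a = √a*(67/78 + a/63))
C(Q, E) = 1/36
(l(177) + C(-9, 88)) + 33395 = (√177*(1407 + 26*177)/1638 + 1/36) + 33395 = (√177*(1407 + 4602)/1638 + 1/36) + 33395 = ((1/1638)*√177*6009 + 1/36) + 33395 = (2003*√177/546 + 1/36) + 33395 = (1/36 + 2003*√177/546) + 33395 = 1202221/36 + 2003*√177/546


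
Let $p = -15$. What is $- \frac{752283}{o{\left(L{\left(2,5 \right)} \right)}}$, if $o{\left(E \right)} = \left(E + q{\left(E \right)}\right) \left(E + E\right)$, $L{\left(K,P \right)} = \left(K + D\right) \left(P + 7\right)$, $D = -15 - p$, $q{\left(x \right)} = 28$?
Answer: $- \frac{250761}{832} \approx -301.4$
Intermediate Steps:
$D = 0$ ($D = -15 - -15 = -15 + 15 = 0$)
$L{\left(K,P \right)} = K \left(7 + P\right)$ ($L{\left(K,P \right)} = \left(K + 0\right) \left(P + 7\right) = K \left(7 + P\right)$)
$o{\left(E \right)} = 2 E \left(28 + E\right)$ ($o{\left(E \right)} = \left(E + 28\right) \left(E + E\right) = \left(28 + E\right) 2 E = 2 E \left(28 + E\right)$)
$- \frac{752283}{o{\left(L{\left(2,5 \right)} \right)}} = - \frac{752283}{2 \cdot 2 \left(7 + 5\right) \left(28 + 2 \left(7 + 5\right)\right)} = - \frac{752283}{2 \cdot 2 \cdot 12 \left(28 + 2 \cdot 12\right)} = - \frac{752283}{2 \cdot 24 \left(28 + 24\right)} = - \frac{752283}{2 \cdot 24 \cdot 52} = - \frac{752283}{2496} = \left(-752283\right) \frac{1}{2496} = - \frac{250761}{832}$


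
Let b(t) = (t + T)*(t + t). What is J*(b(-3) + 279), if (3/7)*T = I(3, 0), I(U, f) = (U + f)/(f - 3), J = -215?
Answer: -66865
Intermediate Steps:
I(U, f) = (U + f)/(-3 + f)
T = -7/3 (T = 7*((3 + 0)/(-3 + 0))/3 = 7*(3/(-3))/3 = 7*(-1/3*3)/3 = (7/3)*(-1) = -7/3 ≈ -2.3333)
b(t) = 2*t*(-7/3 + t) (b(t) = (t - 7/3)*(t + t) = (-7/3 + t)*(2*t) = 2*t*(-7/3 + t))
J*(b(-3) + 279) = -215*((2/3)*(-3)*(-7 + 3*(-3)) + 279) = -215*((2/3)*(-3)*(-7 - 9) + 279) = -215*((2/3)*(-3)*(-16) + 279) = -215*(32 + 279) = -215*311 = -66865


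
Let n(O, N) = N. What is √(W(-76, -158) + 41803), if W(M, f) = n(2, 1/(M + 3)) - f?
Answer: 4*√13975631/73 ≈ 204.84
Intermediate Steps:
W(M, f) = 1/(3 + M) - f (W(M, f) = 1/(M + 3) - f = 1/(3 + M) - f)
√(W(-76, -158) + 41803) = √((1 - 1*(-158)*(3 - 76))/(3 - 76) + 41803) = √((1 - 1*(-158)*(-73))/(-73) + 41803) = √(-(1 - 11534)/73 + 41803) = √(-1/73*(-11533) + 41803) = √(11533/73 + 41803) = √(3063152/73) = 4*√13975631/73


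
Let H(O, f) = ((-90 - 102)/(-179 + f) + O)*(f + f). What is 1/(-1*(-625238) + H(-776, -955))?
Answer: 189/398237102 ≈ 4.7459e-7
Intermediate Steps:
H(O, f) = 2*f*(O - 192/(-179 + f)) (H(O, f) = (-192/(-179 + f) + O)*(2*f) = (O - 192/(-179 + f))*(2*f) = 2*f*(O - 192/(-179 + f)))
1/(-1*(-625238) + H(-776, -955)) = 1/(-1*(-625238) + 2*(-955)*(-192 - 179*(-776) - 776*(-955))/(-179 - 955)) = 1/(625238 + 2*(-955)*(-192 + 138904 + 741080)/(-1134)) = 1/(625238 + 2*(-955)*(-1/1134)*879792) = 1/(625238 + 280067120/189) = 1/(398237102/189) = 189/398237102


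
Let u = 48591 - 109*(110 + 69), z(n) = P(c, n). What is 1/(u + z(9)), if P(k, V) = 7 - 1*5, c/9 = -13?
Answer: 1/29082 ≈ 3.4386e-5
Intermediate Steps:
c = -117 (c = 9*(-13) = -117)
P(k, V) = 2 (P(k, V) = 7 - 5 = 2)
z(n) = 2
u = 29080 (u = 48591 - 109*179 = 48591 - 19511 = 29080)
1/(u + z(9)) = 1/(29080 + 2) = 1/29082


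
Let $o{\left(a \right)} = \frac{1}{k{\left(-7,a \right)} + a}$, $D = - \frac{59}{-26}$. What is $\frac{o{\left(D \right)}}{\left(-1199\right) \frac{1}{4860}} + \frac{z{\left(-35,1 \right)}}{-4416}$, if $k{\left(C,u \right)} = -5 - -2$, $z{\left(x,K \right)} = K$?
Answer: $\frac{557982979}{100600896} \approx 5.5465$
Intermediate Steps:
$D = \frac{59}{26}$ ($D = \left(-59\right) \left(- \frac{1}{26}\right) = \frac{59}{26} \approx 2.2692$)
$k{\left(C,u \right)} = -3$ ($k{\left(C,u \right)} = -5 + 2 = -3$)
$o{\left(a \right)} = \frac{1}{-3 + a}$
$\frac{o{\left(D \right)}}{\left(-1199\right) \frac{1}{4860}} + \frac{z{\left(-35,1 \right)}}{-4416} = \frac{1}{\left(-3 + \frac{59}{26}\right) \left(- \frac{1199}{4860}\right)} + 1 \frac{1}{-4416} = \frac{1}{\left(- \frac{19}{26}\right) \left(\left(-1199\right) \frac{1}{4860}\right)} + 1 \left(- \frac{1}{4416}\right) = - \frac{26}{19 \left(- \frac{1199}{4860}\right)} - \frac{1}{4416} = \left(- \frac{26}{19}\right) \left(- \frac{4860}{1199}\right) - \frac{1}{4416} = \frac{126360}{22781} - \frac{1}{4416} = \frac{557982979}{100600896}$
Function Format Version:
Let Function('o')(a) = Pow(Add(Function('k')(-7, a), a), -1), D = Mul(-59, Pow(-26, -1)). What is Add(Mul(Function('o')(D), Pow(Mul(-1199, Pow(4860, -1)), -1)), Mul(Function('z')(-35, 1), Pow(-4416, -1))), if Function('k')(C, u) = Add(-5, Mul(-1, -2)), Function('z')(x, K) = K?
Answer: Rational(557982979, 100600896) ≈ 5.5465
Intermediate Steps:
D = Rational(59, 26) (D = Mul(-59, Rational(-1, 26)) = Rational(59, 26) ≈ 2.2692)
Function('k')(C, u) = -3 (Function('k')(C, u) = Add(-5, 2) = -3)
Function('o')(a) = Pow(Add(-3, a), -1)
Add(Mul(Function('o')(D), Pow(Mul(-1199, Pow(4860, -1)), -1)), Mul(Function('z')(-35, 1), Pow(-4416, -1))) = Add(Mul(Pow(Add(-3, Rational(59, 26)), -1), Pow(Mul(-1199, Pow(4860, -1)), -1)), Mul(1, Pow(-4416, -1))) = Add(Mul(Pow(Rational(-19, 26), -1), Pow(Mul(-1199, Rational(1, 4860)), -1)), Mul(1, Rational(-1, 4416))) = Add(Mul(Rational(-26, 19), Pow(Rational(-1199, 4860), -1)), Rational(-1, 4416)) = Add(Mul(Rational(-26, 19), Rational(-4860, 1199)), Rational(-1, 4416)) = Add(Rational(126360, 22781), Rational(-1, 4416)) = Rational(557982979, 100600896)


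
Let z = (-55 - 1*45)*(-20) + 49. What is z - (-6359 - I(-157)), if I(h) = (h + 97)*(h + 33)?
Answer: 15848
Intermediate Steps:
I(h) = (33 + h)*(97 + h) (I(h) = (97 + h)*(33 + h) = (33 + h)*(97 + h))
z = 2049 (z = (-55 - 45)*(-20) + 49 = -100*(-20) + 49 = 2000 + 49 = 2049)
z - (-6359 - I(-157)) = 2049 - (-6359 - (3201 + (-157)² + 130*(-157))) = 2049 - (-6359 - (3201 + 24649 - 20410)) = 2049 - (-6359 - 1*7440) = 2049 - (-6359 - 7440) = 2049 - 1*(-13799) = 2049 + 13799 = 15848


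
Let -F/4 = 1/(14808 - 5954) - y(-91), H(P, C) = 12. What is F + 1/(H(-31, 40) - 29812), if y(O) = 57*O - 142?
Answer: -2812104837627/131924600 ≈ -21316.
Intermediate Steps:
y(O) = -142 + 57*O
F = -94365934/4427 (F = -4*(1/(14808 - 5954) - (-142 + 57*(-91))) = -4*(1/8854 - (-142 - 5187)) = -4*(1/8854 - 1*(-5329)) = -4*(1/8854 + 5329) = -4*47182967/8854 = -94365934/4427 ≈ -21316.)
F + 1/(H(-31, 40) - 29812) = -94365934/4427 + 1/(12 - 29812) = -94365934/4427 + 1/(-29800) = -94365934/4427 - 1/29800 = -2812104837627/131924600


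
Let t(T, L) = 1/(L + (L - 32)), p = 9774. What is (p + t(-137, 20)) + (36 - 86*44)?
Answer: 48209/8 ≈ 6026.1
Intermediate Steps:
t(T, L) = 1/(-32 + 2*L) (t(T, L) = 1/(L + (-32 + L)) = 1/(-32 + 2*L))
(p + t(-137, 20)) + (36 - 86*44) = (9774 + 1/(2*(-16 + 20))) + (36 - 86*44) = (9774 + (½)/4) + (36 - 3784) = (9774 + (½)*(¼)) - 3748 = (9774 + ⅛) - 3748 = 78193/8 - 3748 = 48209/8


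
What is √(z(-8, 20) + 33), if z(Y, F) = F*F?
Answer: √433 ≈ 20.809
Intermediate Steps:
z(Y, F) = F²
√(z(-8, 20) + 33) = √(20² + 33) = √(400 + 33) = √433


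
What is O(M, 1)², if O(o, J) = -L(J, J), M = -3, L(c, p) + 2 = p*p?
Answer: 1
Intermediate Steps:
L(c, p) = -2 + p² (L(c, p) = -2 + p*p = -2 + p²)
O(o, J) = 2 - J² (O(o, J) = -(-2 + J²) = 2 - J²)
O(M, 1)² = (2 - 1*1²)² = (2 - 1*1)² = (2 - 1)² = 1² = 1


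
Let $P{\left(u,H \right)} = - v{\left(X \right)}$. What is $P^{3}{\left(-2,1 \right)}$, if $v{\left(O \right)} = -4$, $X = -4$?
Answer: $64$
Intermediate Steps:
$P{\left(u,H \right)} = 4$ ($P{\left(u,H \right)} = \left(-1\right) \left(-4\right) = 4$)
$P^{3}{\left(-2,1 \right)} = 4^{3} = 64$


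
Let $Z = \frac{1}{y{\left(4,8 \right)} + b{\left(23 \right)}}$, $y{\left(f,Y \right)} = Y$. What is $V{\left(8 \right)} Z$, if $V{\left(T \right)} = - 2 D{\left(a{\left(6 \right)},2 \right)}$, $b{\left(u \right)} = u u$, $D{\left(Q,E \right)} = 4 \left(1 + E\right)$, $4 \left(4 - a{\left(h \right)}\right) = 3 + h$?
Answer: $- \frac{8}{179} \approx -0.044693$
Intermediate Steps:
$a{\left(h \right)} = \frac{13}{4} - \frac{h}{4}$ ($a{\left(h \right)} = 4 - \frac{3 + h}{4} = 4 - \left(\frac{3}{4} + \frac{h}{4}\right) = \frac{13}{4} - \frac{h}{4}$)
$D{\left(Q,E \right)} = 4 + 4 E$
$b{\left(u \right)} = u^{2}$
$V{\left(T \right)} = -24$ ($V{\left(T \right)} = - 2 \left(4 + 4 \cdot 2\right) = - 2 \left(4 + 8\right) = \left(-2\right) 12 = -24$)
$Z = \frac{1}{537}$ ($Z = \frac{1}{8 + 23^{2}} = \frac{1}{8 + 529} = \frac{1}{537} \approx 0.0018622$)
$V{\left(8 \right)} Z = \left(-24\right) \frac{1}{537} = - \frac{8}{179}$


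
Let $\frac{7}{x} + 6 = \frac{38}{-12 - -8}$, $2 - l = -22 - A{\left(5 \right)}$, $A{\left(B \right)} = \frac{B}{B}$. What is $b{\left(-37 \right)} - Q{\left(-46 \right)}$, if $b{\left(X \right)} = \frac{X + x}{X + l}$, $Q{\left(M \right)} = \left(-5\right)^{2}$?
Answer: $- \frac{2713}{124} \approx -21.879$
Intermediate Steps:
$Q{\left(M \right)} = 25$
$A{\left(B \right)} = 1$
$l = 25$ ($l = 2 - \left(-22 - 1\right) = 2 - -23 = 2 + 23 = 25$)
$x = - \frac{14}{31}$ ($x = \frac{7}{-6 + \frac{38}{-12 - -8}} = \frac{7}{-6 + \frac{38}{-12 + 8}} = \frac{7}{-6 + \frac{38}{-4}} = \frac{7}{-6 + 38 \left(- \frac{1}{4}\right)} = \frac{7}{-6 - \frac{19}{2}} = \frac{7}{- \frac{31}{2}} = 7 \left(- \frac{2}{31}\right) = - \frac{14}{31} \approx -0.45161$)
$b{\left(X \right)} = \frac{- \frac{14}{31} + X}{25 + X}$ ($b{\left(X \right)} = \frac{X - \frac{14}{31}}{X + 25} = \frac{- \frac{14}{31} + X}{25 + X}$)
$b{\left(-37 \right)} - Q{\left(-46 \right)} = \frac{- \frac{14}{31} - 37}{25 - 37} - 25 = \frac{1}{-12} \left(- \frac{1161}{31}\right) - 25 = \left(- \frac{1}{12}\right) \left(- \frac{1161}{31}\right) - 25 = \frac{387}{124} - 25 = - \frac{2713}{124}$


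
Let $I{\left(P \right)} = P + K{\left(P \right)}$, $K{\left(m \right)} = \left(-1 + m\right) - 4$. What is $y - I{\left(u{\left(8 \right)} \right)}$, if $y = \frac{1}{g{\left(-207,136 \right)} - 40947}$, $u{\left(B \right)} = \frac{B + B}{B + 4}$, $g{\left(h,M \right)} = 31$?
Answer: $\frac{286409}{122748} \approx 2.3333$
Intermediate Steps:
$K{\left(m \right)} = -5 + m$
$u{\left(B \right)} = \frac{2 B}{4 + B}$
$I{\left(P \right)} = -5 + 2 P$ ($I{\left(P \right)} = P + \left(-5 + P\right) = -5 + 2 P$)
$y = - \frac{1}{40916}$ ($y = \frac{1}{31 - 40947} = \frac{1}{-40916} = - \frac{1}{40916} \approx -2.444 \cdot 10^{-5}$)
$y - I{\left(u{\left(8 \right)} \right)} = - \frac{1}{40916} - \left(-5 + 2 \cdot 2 \cdot 8 \frac{1}{4 + 8}\right) = - \frac{1}{40916} - \left(-5 + 2 \cdot 2 \cdot 8 \cdot \frac{1}{12}\right) = - \frac{1}{40916} - \left(-5 + 2 \cdot \frac{4}{3}\right) = - \frac{1}{40916} - \left(-5 + \frac{8}{3}\right) = - \frac{1}{40916} - - \frac{7}{3} = - \frac{1}{40916} + \frac{7}{3} = \frac{286409}{122748}$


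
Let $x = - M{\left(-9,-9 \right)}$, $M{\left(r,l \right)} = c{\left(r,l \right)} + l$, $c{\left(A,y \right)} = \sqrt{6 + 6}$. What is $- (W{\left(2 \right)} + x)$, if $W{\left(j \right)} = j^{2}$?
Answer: $-13 + 2 \sqrt{3} \approx -9.5359$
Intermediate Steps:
$c{\left(A,y \right)} = 2 \sqrt{3}$ ($c{\left(A,y \right)} = \sqrt{12} = 2 \sqrt{3}$)
$M{\left(r,l \right)} = l + 2 \sqrt{3}$ ($M{\left(r,l \right)} = 2 \sqrt{3} + l = l + 2 \sqrt{3}$)
$x = 9 - 2 \sqrt{3}$ ($x = - (-9 + 2 \sqrt{3}) = 9 - 2 \sqrt{3} \approx 5.5359$)
$- (W{\left(2 \right)} + x) = - (2^{2} + \left(9 - 2 \sqrt{3}\right)) = - (4 + \left(9 - 2 \sqrt{3}\right)) = - (13 - 2 \sqrt{3}) = -13 + 2 \sqrt{3}$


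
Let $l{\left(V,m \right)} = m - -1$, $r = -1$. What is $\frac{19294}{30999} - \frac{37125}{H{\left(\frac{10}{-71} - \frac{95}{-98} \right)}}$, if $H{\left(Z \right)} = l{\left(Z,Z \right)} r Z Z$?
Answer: $\frac{5169104306156273846}{174773092615431} \approx 29576.0$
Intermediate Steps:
$l{\left(V,m \right)} = 1 + m$ ($l{\left(V,m \right)} = m + 1 = 1 + m$)
$H{\left(Z \right)} = - Z^{2} \left(1 + Z\right)$ ($H{\left(Z \right)} = \left(1 + Z\right) - Z Z = \left(1 + Z\right) \left(- Z^{2}\right) = - Z^{2} \left(1 + Z\right)$)
$\frac{19294}{30999} - \frac{37125}{H{\left(\frac{10}{-71} - \frac{95}{-98} \right)}} = \frac{19294}{30999} - \frac{37125}{\left(\frac{10}{-71} - \frac{95}{-98}\right)^{2} \left(-1 - \left(\frac{10}{-71} - \frac{95}{-98}\right)\right)} = 19294 \cdot \frac{1}{30999} - \frac{37125}{\left(10 \left(- \frac{1}{71}\right) - - \frac{95}{98}\right)^{2} \left(-1 - \left(10 \left(- \frac{1}{71}\right) - - \frac{95}{98}\right)\right)} = \frac{19294}{30999} - \frac{37125}{\left(- \frac{10}{71} + \frac{95}{98}\right)^{2} \left(-1 - \left(- \frac{10}{71} + \frac{95}{98}\right)\right)} = \frac{19294}{30999} - \frac{37125}{\left(\frac{5765}{6958}\right)^{2} \left(-1 - \frac{5765}{6958}\right)} = \frac{19294}{30999} - \frac{37125}{\frac{33235225}{48413764} \left(-1 - \frac{5765}{6958}\right)} = \frac{19294}{30999} - \frac{37125}{\frac{33235225}{48413764} \left(- \frac{12723}{6958}\right)} = \frac{19294}{30999} - \frac{37125}{- \frac{422851767675}{336862969912}} = \frac{19294}{30999} - - \frac{166747170106440}{5638023569} = \frac{19294}{30999} + \frac{166747170106440}{5638023569} = \frac{5169104306156273846}{174773092615431}$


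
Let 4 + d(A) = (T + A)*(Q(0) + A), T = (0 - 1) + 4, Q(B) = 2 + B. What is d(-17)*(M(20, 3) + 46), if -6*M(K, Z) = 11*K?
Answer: 5768/3 ≈ 1922.7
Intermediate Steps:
M(K, Z) = -11*K/6
T = 3 (T = -1 + 4 = 3)
d(A) = -4 + (2 + A)*(3 + A) (d(A) = -4 + (3 + A)*((2 + 0) + A) = -4 + (3 + A)*(2 + A) = -4 + (2 + A)*(3 + A))
d(-17)*(M(20, 3) + 46) = (2 + (-17)² + 5*(-17))*(-11/6*20 + 46) = (2 + 289 - 85)*(-110/3 + 46) = 206*(28/3) = 5768/3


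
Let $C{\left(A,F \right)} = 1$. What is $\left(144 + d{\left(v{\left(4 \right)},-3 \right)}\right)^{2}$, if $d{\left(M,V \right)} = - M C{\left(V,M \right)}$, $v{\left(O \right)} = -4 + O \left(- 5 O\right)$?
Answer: $51984$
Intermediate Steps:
$v{\left(O \right)} = -4 - 5 O^{2}$
$d{\left(M,V \right)} = - M$ ($d{\left(M,V \right)} = - M 1 = - M$)
$\left(144 + d{\left(v{\left(4 \right)},-3 \right)}\right)^{2} = \left(144 - \left(-4 - 5 \cdot 4^{2}\right)\right)^{2} = \left(144 - \left(-4 - 80\right)\right)^{2} = \left(144 - -84\right)^{2} = \left(144 + 84\right)^{2} = 228^{2} = 51984$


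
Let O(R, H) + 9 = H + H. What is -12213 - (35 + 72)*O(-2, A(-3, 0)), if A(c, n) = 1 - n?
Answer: -11464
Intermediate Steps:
O(R, H) = -9 + 2*H (O(R, H) = -9 + (H + H) = -9 + 2*H)
-12213 - (35 + 72)*O(-2, A(-3, 0)) = -12213 - (35 + 72)*(-9 + 2*(1 - 1*0)) = -12213 - 107*(-9 + 2*(1 + 0)) = -12213 - 107*(-9 + 2*1) = -12213 - 107*(-9 + 2) = -12213 - 107*(-7) = -12213 - 1*(-749) = -12213 + 749 = -11464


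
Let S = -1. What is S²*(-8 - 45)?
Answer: -53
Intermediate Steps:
S²*(-8 - 45) = (-1)²*(-8 - 45) = 1*(-53) = -53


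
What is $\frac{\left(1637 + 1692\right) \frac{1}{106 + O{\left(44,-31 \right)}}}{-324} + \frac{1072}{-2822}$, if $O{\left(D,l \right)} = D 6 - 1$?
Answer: $- \frac{68779235}{168693516} \approx -0.40772$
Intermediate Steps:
$O{\left(D,l \right)} = -1 + 6 D$ ($O{\left(D,l \right)} = 6 D - 1 = -1 + 6 D$)
$\frac{\left(1637 + 1692\right) \frac{1}{106 + O{\left(44,-31 \right)}}}{-324} + \frac{1072}{-2822} = \frac{\left(1637 + 1692\right) \frac{1}{106 + \left(-1 + 6 \cdot 44\right)}}{-324} + \frac{1072}{-2822} = \frac{3329}{106 + \left(-1 + 264\right)} \left(- \frac{1}{324}\right) + 1072 \left(- \frac{1}{2822}\right) = \frac{3329}{106 + 263} \left(- \frac{1}{324}\right) - \frac{536}{1411} = \frac{3329}{369} \left(- \frac{1}{324}\right) - \frac{536}{1411} = - \frac{3329}{119556} - \frac{536}{1411} = - \frac{68779235}{168693516}$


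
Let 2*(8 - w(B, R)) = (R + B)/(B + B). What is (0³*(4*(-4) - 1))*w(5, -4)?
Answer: 0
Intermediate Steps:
w(B, R) = 8 - (B + R)/(4*B) (w(B, R) = 8 - (R + B)/(2*(B + B)) = 8 - (B + R)/(2*(2*B)) = 8 - (B + R)*1/(2*B)/2 = 8 - (B + R)/(4*B))
(0³*(4*(-4) - 1))*w(5, -4) = (0³*(4*(-4) - 1))*((¼)*(-1*(-4) + 31*5)/5) = (0*(-16 - 1))*((¼)*(⅕)*(4 + 155)) = (0*(-17))*((¼)*(⅕)*159) = 0*(159/20) = 0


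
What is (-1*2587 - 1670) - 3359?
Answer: -7616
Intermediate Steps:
(-1*2587 - 1670) - 3359 = (-2587 - 1670) - 3359 = -4257 - 3359 = -7616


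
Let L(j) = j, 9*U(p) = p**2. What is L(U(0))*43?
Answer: 0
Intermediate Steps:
U(p) = p**2/9
L(U(0))*43 = ((1/9)*0**2)*43 = ((1/9)*0)*43 = 0*43 = 0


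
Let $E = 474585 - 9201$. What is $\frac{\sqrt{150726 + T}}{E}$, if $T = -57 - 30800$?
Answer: $\frac{\sqrt{119869}}{465384} \approx 0.00074395$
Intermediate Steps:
$T = -30857$ ($T = -57 - 30800 = -30857$)
$E = 465384$
$\frac{\sqrt{150726 + T}}{E} = \frac{\sqrt{150726 - 30857}}{465384} = \sqrt{119869} \cdot \frac{1}{465384} = \frac{\sqrt{119869}}{465384}$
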